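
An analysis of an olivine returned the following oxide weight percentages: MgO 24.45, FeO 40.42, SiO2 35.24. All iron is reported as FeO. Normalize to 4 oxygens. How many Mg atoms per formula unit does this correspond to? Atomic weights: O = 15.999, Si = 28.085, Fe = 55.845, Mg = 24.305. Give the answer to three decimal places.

1.036 Mg apfu

MgO: 24.45/40.304 = 0.60664 mol → 0.60664 mol Mg, 0.60664 mol O.
FeO: 40.42/71.844 = 0.56261 mol → 0.56261 mol Fe, 0.56261 mol O.
SiO2: 35.24/60.083 = 0.58652 mol → 0.58652 mol Si, 1.17304 mol O.
Total oxygen = 2.34229 mol. Normalization factor = 4/2.34229 = 1.70773.
Mg per 4 O = 0.60664 × 1.70773 = 1.036.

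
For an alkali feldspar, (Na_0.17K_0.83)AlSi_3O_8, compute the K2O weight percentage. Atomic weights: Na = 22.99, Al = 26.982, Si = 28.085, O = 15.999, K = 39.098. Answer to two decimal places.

Molar mass of (Na_0.17K_0.83)AlSi_3O_8 = 0.17·22.99 + 0.83·39.098 + 1·26.982 + 3·28.085 + 8·15.999 = 275.589 g/mol.
Each formula unit contains 0.83 K, equivalent to 0.83/2 = 0.4150 mol K2O.
M(K2O) = 2×39.098 + 1×15.999 = 94.195 g/mol.
Mass of K2O per formula unit = 0.4150 × 94.195 = 39.091 g.
K2O wt% = 39.091 / 275.589 × 100 = 14.18%.

14.18 wt%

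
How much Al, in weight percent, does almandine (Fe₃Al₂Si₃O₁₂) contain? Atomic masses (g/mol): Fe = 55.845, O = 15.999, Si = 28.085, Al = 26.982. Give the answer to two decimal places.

10.84 weight percent

Molar mass of Fe₃Al₂Si₃O₁₂: 3·55.845 + 2·26.982 + 3·28.085 + 12·15.999 = 497.742 g/mol.
Mass of Al per formula unit: 2 × 26.982 = 53.964 g.
Weight fraction Al = 53.964 / 497.742 = 0.1084.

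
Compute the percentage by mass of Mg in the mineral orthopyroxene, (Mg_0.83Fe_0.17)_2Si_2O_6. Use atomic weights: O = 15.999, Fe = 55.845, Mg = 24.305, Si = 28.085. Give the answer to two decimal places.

M((Mg_0.83Fe_0.17)_2Si_2O_6) = 211.498 g/mol.
Mg contributes 1.66 × 24.305 = 40.346 g per mole.
40.346/211.498 = 0.1908 → 19.08%.

19.08 weight percent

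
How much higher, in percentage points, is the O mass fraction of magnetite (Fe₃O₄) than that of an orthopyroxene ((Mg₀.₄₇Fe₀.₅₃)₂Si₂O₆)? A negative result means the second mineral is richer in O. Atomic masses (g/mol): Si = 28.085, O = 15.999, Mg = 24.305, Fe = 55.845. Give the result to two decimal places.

-13.35 percentage points

M(Fe₃O₄) = 231.531 g/mol, so wt% O = 63.996/231.531 × 100 = 27.64%.
M((Mg₀.₄₇Fe₀.₅₃)₂Si₂O₆) = 234.206 g/mol, so wt% O = 95.994/234.206 × 100 = 40.99%.
27.64 − 40.99 = -13.35 pp.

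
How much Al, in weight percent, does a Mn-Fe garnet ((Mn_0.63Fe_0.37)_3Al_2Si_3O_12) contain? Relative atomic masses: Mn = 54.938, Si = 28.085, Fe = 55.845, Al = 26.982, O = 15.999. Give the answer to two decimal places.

Molar mass of (Mn_0.63Fe_0.37)_3Al_2Si_3O_12: 1.89·54.938 + 1.11·55.845 + 2·26.982 + 3·28.085 + 12·15.999 = 496.028 g/mol.
Mass of Al per formula unit: 2 × 26.982 = 53.964 g.
Weight fraction Al = 53.964 / 496.028 = 0.1088.

10.88 weight percent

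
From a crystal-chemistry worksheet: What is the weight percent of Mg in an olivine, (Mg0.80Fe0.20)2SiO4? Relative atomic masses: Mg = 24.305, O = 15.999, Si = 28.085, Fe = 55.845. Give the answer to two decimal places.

M((Mg0.80Fe0.20)2SiO4) = 153.307 g/mol.
Mg contributes 1.60 × 24.305 = 38.888 g per mole.
38.888/153.307 = 0.2537 → 25.37%.

25.37 weight percent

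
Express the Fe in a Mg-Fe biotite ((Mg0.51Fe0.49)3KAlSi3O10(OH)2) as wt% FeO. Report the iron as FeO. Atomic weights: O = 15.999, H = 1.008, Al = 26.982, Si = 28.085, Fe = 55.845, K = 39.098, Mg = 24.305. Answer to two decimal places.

Molar mass of (Mg0.51Fe0.49)3KAlSi3O10(OH)2 = 1.53*24.305 + 1.47*55.845 + 1*39.098 + 1*26.982 + 3*28.085 + 12*15.999 + 2*1.008 = 463.618 g/mol.
Each formula unit contains 1.47 Fe, equivalent to 1.47/1 = 1.4700 mol FeO.
M(FeO) = 1×55.845 + 1×15.999 = 71.844 g/mol.
Mass of FeO per formula unit = 1.4700 × 71.844 = 105.611 g.
FeO wt% = 105.611 / 463.618 × 100 = 22.78%.

22.78 wt%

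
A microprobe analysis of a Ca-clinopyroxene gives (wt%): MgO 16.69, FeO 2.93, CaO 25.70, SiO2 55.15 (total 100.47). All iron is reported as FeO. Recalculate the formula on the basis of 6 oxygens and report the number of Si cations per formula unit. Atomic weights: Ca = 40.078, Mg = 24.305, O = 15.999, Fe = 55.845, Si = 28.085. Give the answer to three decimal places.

2.003 Si apfu

MgO: 16.69/40.304 = 0.41410 mol → 0.41410 mol Mg, 0.41410 mol O.
FeO: 2.93/71.844 = 0.04078 mol → 0.04078 mol Fe, 0.04078 mol O.
CaO: 25.70/56.077 = 0.45830 mol → 0.45830 mol Ca, 0.45830 mol O.
SiO2: 55.15/60.083 = 0.91790 mol → 0.91790 mol Si, 1.83580 mol O.
Total oxygen = 2.74898 mol. Normalization factor = 6/2.74898 = 2.18263.
Si per 6 O = 0.91790 × 2.18263 = 2.003.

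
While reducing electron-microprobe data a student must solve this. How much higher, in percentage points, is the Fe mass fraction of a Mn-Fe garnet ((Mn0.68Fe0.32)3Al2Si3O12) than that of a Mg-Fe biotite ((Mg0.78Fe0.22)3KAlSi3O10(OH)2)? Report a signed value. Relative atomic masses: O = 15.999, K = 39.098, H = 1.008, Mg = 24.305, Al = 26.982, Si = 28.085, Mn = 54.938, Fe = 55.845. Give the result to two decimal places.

M((Mn0.68Fe0.32)3Al2Si3O12) = 495.892 g/mol, so wt% Fe = 53.611/495.892 × 100 = 10.81%.
M((Mg0.78Fe0.22)3KAlSi3O10(OH)2) = 438.070 g/mol, so wt% Fe = 36.858/438.070 × 100 = 8.41%.
10.81 − 8.41 = 2.40 pp.

2.40 percentage points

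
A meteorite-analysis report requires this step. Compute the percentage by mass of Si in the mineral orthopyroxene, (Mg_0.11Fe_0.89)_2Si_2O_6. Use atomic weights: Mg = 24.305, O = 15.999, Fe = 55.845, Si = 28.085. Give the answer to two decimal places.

Molar mass of (Mg_0.11Fe_0.89)_2Si_2O_6: 0.22*24.305 + 1.78*55.845 + 2*28.085 + 6*15.999 = 256.915 g/mol.
Mass of Si per formula unit: 2 × 28.085 = 56.170 g.
Weight fraction Si = 56.170 / 256.915 = 0.2186.

21.86 weight percent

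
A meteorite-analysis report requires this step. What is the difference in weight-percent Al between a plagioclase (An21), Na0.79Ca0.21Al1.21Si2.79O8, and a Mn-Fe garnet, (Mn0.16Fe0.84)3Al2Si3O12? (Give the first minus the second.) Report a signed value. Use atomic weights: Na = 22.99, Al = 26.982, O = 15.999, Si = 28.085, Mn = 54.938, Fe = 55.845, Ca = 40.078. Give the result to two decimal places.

1.44 percentage points

First mineral: 32.648 g Al in 265.576 g formula = 12.29 wt% Al.
Second mineral: 53.964 g Al in 497.307 g formula = 10.85 wt% Al.
12.29% − 10.85% gives a difference of 1.44 percentage points.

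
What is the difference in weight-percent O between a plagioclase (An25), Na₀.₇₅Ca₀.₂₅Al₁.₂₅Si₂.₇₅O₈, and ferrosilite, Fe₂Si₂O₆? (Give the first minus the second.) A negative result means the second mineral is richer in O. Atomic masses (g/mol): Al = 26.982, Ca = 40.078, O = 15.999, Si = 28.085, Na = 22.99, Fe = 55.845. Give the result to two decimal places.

M(Na₀.₇₅Ca₀.₂₅Al₁.₂₅Si₂.₇₅O₈) = 266.215 g/mol, so wt% O = 127.992/266.215 × 100 = 48.08%.
M(Fe₂Si₂O₆) = 263.854 g/mol, so wt% O = 95.994/263.854 × 100 = 36.38%.
48.08 − 36.38 = 11.70 pp.

11.70 percentage points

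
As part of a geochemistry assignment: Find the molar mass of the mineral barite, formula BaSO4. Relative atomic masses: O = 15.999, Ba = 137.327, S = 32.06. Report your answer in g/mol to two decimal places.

233.38 g/mol

Ba: 1 × 137.327 = 137.3270
S: 1 × 32.06 = 32.0600
O: 4 × 15.999 = 63.9960
Summing the contributions gives the formula mass.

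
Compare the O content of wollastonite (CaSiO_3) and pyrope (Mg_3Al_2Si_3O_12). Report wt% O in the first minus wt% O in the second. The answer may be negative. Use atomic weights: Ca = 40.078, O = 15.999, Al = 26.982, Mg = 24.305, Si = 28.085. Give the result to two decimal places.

-6.31 percentage points

First mineral: 47.997 g O in 116.160 g formula = 41.32 wt% O.
Second mineral: 191.988 g O in 403.122 g formula = 47.63 wt% O.
41.32% − 47.63% gives a difference of -6.31 percentage points.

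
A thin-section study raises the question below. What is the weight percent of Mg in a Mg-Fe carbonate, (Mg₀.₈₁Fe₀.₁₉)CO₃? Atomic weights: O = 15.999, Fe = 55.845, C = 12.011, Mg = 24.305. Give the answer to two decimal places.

Molar mass of (Mg₀.₈₁Fe₀.₁₉)CO₃: 0.81*24.305 + 0.19*55.845 + 1*12.011 + 3*15.999 = 90.306 g/mol.
Mass of Mg per formula unit: 0.81 × 24.305 = 19.687 g.
Weight fraction Mg = 19.687 / 90.306 = 0.2180.

21.80 wt%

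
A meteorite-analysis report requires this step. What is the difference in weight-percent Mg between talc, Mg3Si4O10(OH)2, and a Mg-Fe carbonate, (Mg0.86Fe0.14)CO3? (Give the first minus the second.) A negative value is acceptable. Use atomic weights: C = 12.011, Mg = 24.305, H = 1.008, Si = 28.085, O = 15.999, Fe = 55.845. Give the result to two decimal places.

-4.33 percentage points

M(Mg3Si4O10(OH)2) = 379.259 g/mol, so wt% Mg = 72.915/379.259 × 100 = 19.23%.
M((Mg0.86Fe0.14)CO3) = 88.729 g/mol, so wt% Mg = 20.902/88.729 × 100 = 23.56%.
19.23 − 23.56 = -4.33 pp.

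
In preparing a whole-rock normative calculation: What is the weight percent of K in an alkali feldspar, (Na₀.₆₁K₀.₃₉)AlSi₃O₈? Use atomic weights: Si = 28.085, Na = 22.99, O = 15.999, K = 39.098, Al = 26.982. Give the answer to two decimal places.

5.68 wt%

Molar mass of (Na₀.₆₁K₀.₃₉)AlSi₃O₈: 0.61·22.99 + 0.39·39.098 + 1·26.982 + 3·28.085 + 8·15.999 = 268.501 g/mol.
Mass of K per formula unit: 0.39 × 39.098 = 15.248 g.
Weight fraction K = 15.248 / 268.501 = 0.0568.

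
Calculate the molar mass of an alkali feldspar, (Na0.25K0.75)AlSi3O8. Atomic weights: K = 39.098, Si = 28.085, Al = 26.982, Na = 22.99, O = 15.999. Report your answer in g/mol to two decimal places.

M = 0.25×22.99 + 0.75×39.098 + 1×26.982 + 3×28.085 + 8×15.999

274.30 g/mol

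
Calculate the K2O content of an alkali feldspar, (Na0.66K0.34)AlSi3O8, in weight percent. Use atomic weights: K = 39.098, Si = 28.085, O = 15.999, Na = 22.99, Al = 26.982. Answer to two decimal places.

Molar mass of (Na0.66K0.34)AlSi3O8 = 0.66*22.99 + 0.34*39.098 + 1*26.982 + 3*28.085 + 8*15.999 = 267.696 g/mol.
Each formula unit contains 0.34 K, equivalent to 0.34/2 = 0.1700 mol K2O.
M(K2O) = 2×39.098 + 1×15.999 = 94.195 g/mol.
Mass of K2O per formula unit = 0.1700 × 94.195 = 16.013 g.
K2O wt% = 16.013 / 267.696 × 100 = 5.98%.

5.98 wt%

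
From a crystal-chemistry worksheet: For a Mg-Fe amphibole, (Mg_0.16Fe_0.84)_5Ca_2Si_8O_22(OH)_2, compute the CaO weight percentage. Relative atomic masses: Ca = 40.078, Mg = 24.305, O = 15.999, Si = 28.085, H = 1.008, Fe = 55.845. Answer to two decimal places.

11.87 wt%

Molar mass of (Mg_0.16Fe_0.84)_5Ca_2Si_8O_22(OH)_2 = 0.80·24.305 + 4.20·55.845 + 2·40.078 + 8·28.085 + 24·15.999 + 2·1.008 = 944.821 g/mol.
Each formula unit contains 2 Ca, equivalent to 2/1 = 2.0000 mol CaO.
M(CaO) = 1×40.078 + 1×15.999 = 56.077 g/mol.
Mass of CaO per formula unit = 2.0000 × 56.077 = 112.154 g.
CaO wt% = 112.154 / 944.821 × 100 = 11.87%.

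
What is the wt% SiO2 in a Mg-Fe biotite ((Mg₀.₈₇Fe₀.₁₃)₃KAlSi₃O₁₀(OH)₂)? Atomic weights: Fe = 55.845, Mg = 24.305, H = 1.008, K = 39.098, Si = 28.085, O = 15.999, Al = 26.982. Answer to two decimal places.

41.96 wt%

Formula mass = 429.555 g/mol.
3 Si → 3.0000 mol SiO2 per formula unit; M(SiO2) = 60.083, so SiO2 mass = 180.249 g.
180.249/429.555 × 100 = 41.96 wt%.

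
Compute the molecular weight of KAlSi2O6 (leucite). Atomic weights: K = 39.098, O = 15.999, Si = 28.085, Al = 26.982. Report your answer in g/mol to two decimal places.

218.24 g/mol

The formula mass is the sum 1*39.098 + 1*26.982 + 2*28.085 + 6*15.999.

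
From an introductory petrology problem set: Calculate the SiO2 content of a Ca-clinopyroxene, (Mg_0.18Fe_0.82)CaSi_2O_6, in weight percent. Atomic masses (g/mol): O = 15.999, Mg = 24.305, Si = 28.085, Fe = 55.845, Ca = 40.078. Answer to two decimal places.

M((Mg_0.18Fe_0.82)CaSi_2O_6) = 242.410 g/mol; M(SiO2) = 60.083 g/mol.
Moles SiO2 per formula unit = 2 Si ÷ 1 = 2.0000.
SiO2 fraction = (2.0000 × 60.083) / 242.410 = 120.166/242.410 = 0.4957.

49.57 wt%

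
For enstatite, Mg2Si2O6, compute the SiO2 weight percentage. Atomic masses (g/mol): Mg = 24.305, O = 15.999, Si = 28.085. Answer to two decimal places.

M(Mg2Si2O6) = 200.774 g/mol; M(SiO2) = 60.083 g/mol.
Moles SiO2 per formula unit = 2 Si ÷ 1 = 2.0000.
SiO2 fraction = (2.0000 × 60.083) / 200.774 = 120.166/200.774 = 0.5985.

59.85 wt%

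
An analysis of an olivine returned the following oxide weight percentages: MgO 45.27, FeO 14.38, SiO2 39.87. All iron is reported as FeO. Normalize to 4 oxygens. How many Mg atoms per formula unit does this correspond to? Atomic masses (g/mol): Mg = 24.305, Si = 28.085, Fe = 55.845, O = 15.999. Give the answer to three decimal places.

45.27 wt% MgO ÷ 40.304 g/mol = 1.12321 mol, giving 1.12321 Mg and 1.12321 O.
14.38 wt% FeO ÷ 71.844 g/mol = 0.20016 mol, giving 0.20016 Fe and 0.20016 O.
39.87 wt% SiO2 ÷ 60.083 g/mol = 0.66358 mol, giving 0.66358 Si and 1.32716 O.
Oxygen sums to 2.65053; scaling by 4/2.65053 = 1.50913 puts the formula on 4 O.
Mg: 1.12321 × 1.50913 = 1.695 atoms per formula unit.

1.695 Mg apfu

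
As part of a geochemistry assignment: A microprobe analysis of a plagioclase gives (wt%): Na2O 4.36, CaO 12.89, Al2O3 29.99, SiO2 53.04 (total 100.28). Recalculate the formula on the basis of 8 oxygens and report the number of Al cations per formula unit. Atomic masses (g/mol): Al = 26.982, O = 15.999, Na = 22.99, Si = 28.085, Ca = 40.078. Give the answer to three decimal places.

1.596 Al apfu

Na2O (M=61.979): mol = 0.07035; Na = 0.14070, O = 0.07035.
CaO (M=56.077): mol = 0.22986; Ca = 0.22986, O = 0.22986.
Al2O3 (M=101.961): mol = 0.29413; Al = 0.58826, O = 0.88239.
SiO2 (M=60.083): mol = 0.88278; Si = 0.88278, O = 1.76556.
ΣO = 2.94816; factor = 8/ΣO = 2.71356.
Al apfu = 0.58826 × 2.71356 = 1.596.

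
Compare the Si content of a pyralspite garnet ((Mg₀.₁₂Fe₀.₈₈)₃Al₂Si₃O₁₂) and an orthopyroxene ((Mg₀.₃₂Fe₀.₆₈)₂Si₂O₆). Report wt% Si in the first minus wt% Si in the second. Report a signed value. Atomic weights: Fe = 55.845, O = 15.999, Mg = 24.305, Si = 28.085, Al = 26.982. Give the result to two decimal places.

-5.73 percentage points

Si in (Mg₀.₁₂Fe₀.₈₈)₃Al₂Si₃O₁₂: molar mass 486.388 g/mol; 3×28.085 = 84.255 g → 17.32 wt%.
Si in (Mg₀.₃₂Fe₀.₆₈)₂Si₂O₆: molar mass 243.668 g/mol; 2×28.085 = 56.170 g → 23.05 wt%.
Difference = 17.32 − 23.05 = -5.73 percentage points.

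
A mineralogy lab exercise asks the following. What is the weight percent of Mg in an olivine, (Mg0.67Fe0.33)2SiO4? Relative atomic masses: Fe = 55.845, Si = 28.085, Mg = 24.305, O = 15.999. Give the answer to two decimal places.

Formula mass = 1.34*24.305 + 0.66*55.845 + 1*28.085 + 4*15.999 = 161.507 g/mol, of which 32.569 g is Mg.
So Mg makes up 32.569/161.507 = 0.2017 of the mass, i.e. 20.17%.

20.17 weight percent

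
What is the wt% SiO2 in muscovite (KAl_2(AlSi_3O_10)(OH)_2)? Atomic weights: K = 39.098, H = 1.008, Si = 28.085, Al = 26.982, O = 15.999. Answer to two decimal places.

M(KAl_2(AlSi_3O_10)(OH)_2) = 398.303 g/mol; M(SiO2) = 60.083 g/mol.
Moles SiO2 per formula unit = 3 Si ÷ 1 = 3.0000.
SiO2 fraction = (3.0000 × 60.083) / 398.303 = 180.249/398.303 = 0.4525.

45.25 wt%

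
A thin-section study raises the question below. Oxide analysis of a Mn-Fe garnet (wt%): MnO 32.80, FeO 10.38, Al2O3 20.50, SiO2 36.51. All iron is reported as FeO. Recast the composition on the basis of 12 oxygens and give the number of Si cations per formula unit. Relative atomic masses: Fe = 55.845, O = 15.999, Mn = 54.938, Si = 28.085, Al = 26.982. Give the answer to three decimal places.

MnO: 32.80/70.937 = 0.46238 mol → 0.46238 mol Mn, 0.46238 mol O.
FeO: 10.38/71.844 = 0.14448 mol → 0.14448 mol Fe, 0.14448 mol O.
Al2O3: 20.50/101.961 = 0.20106 mol → 0.40212 mol Al, 0.60318 mol O.
SiO2: 36.51/60.083 = 0.60766 mol → 0.60766 mol Si, 1.21532 mol O.
Total oxygen = 2.42536 mol. Normalization factor = 12/2.42536 = 4.94772.
Si per 12 O = 0.60766 × 4.94772 = 3.007.

3.007 Si apfu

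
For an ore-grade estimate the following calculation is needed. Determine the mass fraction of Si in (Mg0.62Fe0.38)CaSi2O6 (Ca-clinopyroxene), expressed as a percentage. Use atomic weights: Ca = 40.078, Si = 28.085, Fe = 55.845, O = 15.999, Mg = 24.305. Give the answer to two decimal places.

Formula mass = 0.62×24.305 + 0.38×55.845 + 1×40.078 + 2×28.085 + 6×15.999 = 228.532 g/mol, of which 56.170 g is Si.
So Si makes up 56.170/228.532 = 0.2458 of the mass, i.e. 24.58%.

24.58 wt%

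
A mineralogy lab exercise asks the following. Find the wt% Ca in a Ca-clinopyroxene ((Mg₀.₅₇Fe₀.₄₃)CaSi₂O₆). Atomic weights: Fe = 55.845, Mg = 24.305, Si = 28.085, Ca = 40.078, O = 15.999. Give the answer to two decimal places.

Molar mass of (Mg₀.₅₇Fe₀.₄₃)CaSi₂O₆: 0.57*24.305 + 0.43*55.845 + 1*40.078 + 2*28.085 + 6*15.999 = 230.109 g/mol.
Mass of Ca per formula unit: 1 × 40.078 = 40.078 g.
Weight fraction Ca = 40.078 / 230.109 = 0.1742.

17.42 wt%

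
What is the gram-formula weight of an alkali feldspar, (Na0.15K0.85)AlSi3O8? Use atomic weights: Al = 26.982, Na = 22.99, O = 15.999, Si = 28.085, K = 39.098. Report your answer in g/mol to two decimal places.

275.91 g/mol

Na: 0.15 × 22.99 = 3.4485
K: 0.85 × 39.098 = 33.2333
Al: 1 × 26.982 = 26.9820
Si: 3 × 28.085 = 84.2550
O: 8 × 15.999 = 127.9920
Summing the contributions gives the formula mass.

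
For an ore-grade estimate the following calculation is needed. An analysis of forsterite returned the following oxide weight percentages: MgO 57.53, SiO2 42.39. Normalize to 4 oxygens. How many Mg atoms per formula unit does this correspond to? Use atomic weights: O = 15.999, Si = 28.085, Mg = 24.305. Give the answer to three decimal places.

2.012 Mg apfu

57.53 wt% MgO ÷ 40.304 g/mol = 1.42740 mol, giving 1.42740 Mg and 1.42740 O.
42.39 wt% SiO2 ÷ 60.083 g/mol = 0.70552 mol, giving 0.70552 Si and 1.41104 O.
Oxygen sums to 2.83844; scaling by 4/2.83844 = 1.40922 puts the formula on 4 O.
Mg: 1.42740 × 1.40922 = 2.012 atoms per formula unit.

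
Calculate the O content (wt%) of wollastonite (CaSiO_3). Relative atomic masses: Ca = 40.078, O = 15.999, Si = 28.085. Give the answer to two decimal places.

41.32 wt%

M(CaSiO_3) = 116.160 g/mol.
O contributes 3 × 15.999 = 47.997 g per mole.
47.997/116.160 = 0.4132 → 41.32%.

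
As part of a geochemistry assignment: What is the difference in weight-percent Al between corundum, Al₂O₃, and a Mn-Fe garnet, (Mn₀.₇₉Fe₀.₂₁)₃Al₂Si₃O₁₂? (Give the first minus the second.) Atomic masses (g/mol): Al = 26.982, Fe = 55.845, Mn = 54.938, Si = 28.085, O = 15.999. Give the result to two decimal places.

M(Al₂O₃) = 101.961 g/mol, so wt% Al = 53.964/101.961 × 100 = 52.93%.
M((Mn₀.₇₉Fe₀.₂₁)₃Al₂Si₃O₁₂) = 495.592 g/mol, so wt% Al = 53.964/495.592 × 100 = 10.89%.
52.93 − 10.89 = 42.04 pp.

42.04 percentage points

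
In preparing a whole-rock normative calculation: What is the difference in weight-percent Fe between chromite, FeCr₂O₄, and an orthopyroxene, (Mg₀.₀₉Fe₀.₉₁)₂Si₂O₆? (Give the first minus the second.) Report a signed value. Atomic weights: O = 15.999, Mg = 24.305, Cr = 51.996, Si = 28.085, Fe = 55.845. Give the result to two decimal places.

Fe in FeCr₂O₄: molar mass 223.833 g/mol; 1×55.845 = 55.845 g → 24.95 wt%.
Fe in (Mg₀.₀₉Fe₀.₉₁)₂Si₂O₆: molar mass 258.177 g/mol; 1.82×55.845 = 101.638 g → 39.37 wt%.
Difference = 24.95 − 39.37 = -14.42 percentage points.

-14.42 percentage points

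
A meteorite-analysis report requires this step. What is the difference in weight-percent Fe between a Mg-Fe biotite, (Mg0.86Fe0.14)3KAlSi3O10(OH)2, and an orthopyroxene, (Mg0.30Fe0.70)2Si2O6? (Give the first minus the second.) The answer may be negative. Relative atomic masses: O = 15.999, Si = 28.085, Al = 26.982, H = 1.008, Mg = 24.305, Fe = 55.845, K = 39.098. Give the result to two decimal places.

M((Mg0.86Fe0.14)3KAlSi3O10(OH)2) = 430.501 g/mol, so wt% Fe = 23.455/430.501 × 100 = 5.45%.
M((Mg0.30Fe0.70)2Si2O6) = 244.930 g/mol, so wt% Fe = 78.183/244.930 × 100 = 31.92%.
5.45 − 31.92 = -26.47 pp.

-26.47 percentage points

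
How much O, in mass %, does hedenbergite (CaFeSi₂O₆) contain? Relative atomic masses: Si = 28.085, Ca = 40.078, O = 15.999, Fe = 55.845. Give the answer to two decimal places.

Molar mass of CaFeSi₂O₆: 1*40.078 + 1*55.845 + 2*28.085 + 6*15.999 = 248.087 g/mol.
Mass of O per formula unit: 6 × 15.999 = 95.994 g.
Weight fraction O = 95.994 / 248.087 = 0.3869.

38.69 mass %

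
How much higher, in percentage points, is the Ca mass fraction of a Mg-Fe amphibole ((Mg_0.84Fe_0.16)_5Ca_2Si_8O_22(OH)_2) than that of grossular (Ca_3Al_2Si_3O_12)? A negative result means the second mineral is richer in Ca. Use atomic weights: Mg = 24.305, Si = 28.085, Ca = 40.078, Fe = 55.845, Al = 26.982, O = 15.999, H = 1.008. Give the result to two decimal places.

M((Mg_0.84Fe_0.16)_5Ca_2Si_8O_22(OH)_2) = 837.585 g/mol, so wt% Ca = 80.156/837.585 × 100 = 9.57%.
M(Ca_3Al_2Si_3O_12) = 450.441 g/mol, so wt% Ca = 120.234/450.441 × 100 = 26.69%.
9.57 − 26.69 = -17.12 pp.

-17.12 percentage points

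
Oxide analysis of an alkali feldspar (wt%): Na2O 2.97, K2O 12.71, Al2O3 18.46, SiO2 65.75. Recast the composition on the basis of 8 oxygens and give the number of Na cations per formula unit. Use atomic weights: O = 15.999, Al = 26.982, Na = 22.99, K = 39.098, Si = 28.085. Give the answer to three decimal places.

2.97 wt% Na2O ÷ 61.979 g/mol = 0.04792 mol, giving 0.09584 Na and 0.04792 O.
12.71 wt% K2O ÷ 94.195 g/mol = 0.13493 mol, giving 0.26986 K and 0.13493 O.
18.46 wt% Al2O3 ÷ 101.961 g/mol = 0.18105 mol, giving 0.36210 Al and 0.54315 O.
65.75 wt% SiO2 ÷ 60.083 g/mol = 1.09432 mol, giving 1.09432 Si and 2.18864 O.
Oxygen sums to 2.91464; scaling by 8/2.91464 = 2.74476 puts the formula on 8 O.
Na: 0.09584 × 2.74476 = 0.263 atoms per formula unit.

0.263 Na apfu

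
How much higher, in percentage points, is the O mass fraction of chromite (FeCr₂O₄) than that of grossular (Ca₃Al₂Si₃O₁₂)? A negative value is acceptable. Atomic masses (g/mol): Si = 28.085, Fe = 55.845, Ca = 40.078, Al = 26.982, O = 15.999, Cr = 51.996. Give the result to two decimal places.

O in FeCr₂O₄: molar mass 223.833 g/mol; 4×15.999 = 63.996 g → 28.59 wt%.
O in Ca₃Al₂Si₃O₁₂: molar mass 450.441 g/mol; 12×15.999 = 191.988 g → 42.62 wt%.
Difference = 28.59 − 42.62 = -14.03 percentage points.

-14.03 percentage points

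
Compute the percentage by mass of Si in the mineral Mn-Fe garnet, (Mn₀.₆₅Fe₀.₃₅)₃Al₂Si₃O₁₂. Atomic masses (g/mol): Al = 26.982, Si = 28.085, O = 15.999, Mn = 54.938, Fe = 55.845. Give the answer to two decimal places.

16.99 mass %

Molar mass of (Mn₀.₆₅Fe₀.₃₅)₃Al₂Si₃O₁₂: 1.95·54.938 + 1.05·55.845 + 2·26.982 + 3·28.085 + 12·15.999 = 495.973 g/mol.
Mass of Si per formula unit: 3 × 28.085 = 84.255 g.
Weight fraction Si = 84.255 / 495.973 = 0.1699.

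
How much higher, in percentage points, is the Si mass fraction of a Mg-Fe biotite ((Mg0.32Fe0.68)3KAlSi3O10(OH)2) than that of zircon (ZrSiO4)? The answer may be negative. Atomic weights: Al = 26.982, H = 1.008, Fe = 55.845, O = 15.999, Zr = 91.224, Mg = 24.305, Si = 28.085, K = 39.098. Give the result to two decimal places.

2.17 percentage points

Si in (Mg0.32Fe0.68)3KAlSi3O10(OH)2: molar mass 481.596 g/mol; 3×28.085 = 84.255 g → 17.49 wt%.
Si in ZrSiO4: molar mass 183.305 g/mol; 1×28.085 = 28.085 g → 15.32 wt%.
Difference = 17.49 − 15.32 = 2.17 percentage points.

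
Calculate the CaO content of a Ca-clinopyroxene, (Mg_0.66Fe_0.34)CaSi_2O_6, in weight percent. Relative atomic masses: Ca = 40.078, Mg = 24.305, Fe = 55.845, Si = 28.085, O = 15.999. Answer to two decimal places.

24.67 wt%

M((Mg_0.66Fe_0.34)CaSi_2O_6) = 227.271 g/mol; M(CaO) = 56.077 g/mol.
Moles CaO per formula unit = 1 Ca ÷ 1 = 1.0000.
CaO fraction = (1.0000 × 56.077) / 227.271 = 56.077/227.271 = 0.2467.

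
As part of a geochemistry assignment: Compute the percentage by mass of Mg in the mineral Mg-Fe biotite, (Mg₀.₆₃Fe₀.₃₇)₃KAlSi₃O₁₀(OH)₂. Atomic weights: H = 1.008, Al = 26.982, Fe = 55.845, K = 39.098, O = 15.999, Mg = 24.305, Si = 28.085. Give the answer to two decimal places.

10.16 weight percent

Formula mass = 1.89×24.305 + 1.11×55.845 + 1×39.098 + 1×26.982 + 3×28.085 + 12×15.999 + 2×1.008 = 452.263 g/mol, of which 45.936 g is Mg.
So Mg makes up 45.936/452.263 = 0.1016 of the mass, i.e. 10.16%.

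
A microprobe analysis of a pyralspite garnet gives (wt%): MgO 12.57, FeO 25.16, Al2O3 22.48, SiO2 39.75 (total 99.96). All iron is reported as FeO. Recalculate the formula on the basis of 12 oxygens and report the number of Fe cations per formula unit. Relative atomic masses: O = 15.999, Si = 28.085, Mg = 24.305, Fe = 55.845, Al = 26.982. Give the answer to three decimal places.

12.57 wt% MgO ÷ 40.304 g/mol = 0.31188 mol, giving 0.31188 Mg and 0.31188 O.
25.16 wt% FeO ÷ 71.844 g/mol = 0.35020 mol, giving 0.35020 Fe and 0.35020 O.
22.48 wt% Al2O3 ÷ 101.961 g/mol = 0.22048 mol, giving 0.44096 Al and 0.66144 O.
39.75 wt% SiO2 ÷ 60.083 g/mol = 0.66158 mol, giving 0.66158 Si and 1.32316 O.
Oxygen sums to 2.64668; scaling by 12/2.64668 = 4.53398 puts the formula on 12 O.
Fe: 0.35020 × 4.53398 = 1.588 atoms per formula unit.

1.588 Fe apfu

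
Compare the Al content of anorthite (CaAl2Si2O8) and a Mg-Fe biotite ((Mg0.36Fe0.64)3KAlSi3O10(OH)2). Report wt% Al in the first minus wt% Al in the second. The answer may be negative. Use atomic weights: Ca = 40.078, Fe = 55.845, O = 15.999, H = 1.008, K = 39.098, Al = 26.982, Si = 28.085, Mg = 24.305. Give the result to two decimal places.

Al in CaAl2Si2O8: molar mass 278.204 g/mol; 2×26.982 = 53.964 g → 19.40 wt%.
Al in (Mg0.36Fe0.64)3KAlSi3O10(OH)2: molar mass 477.811 g/mol; 1×26.982 = 26.982 g → 5.65 wt%.
Difference = 19.40 − 5.65 = 13.75 percentage points.

13.75 percentage points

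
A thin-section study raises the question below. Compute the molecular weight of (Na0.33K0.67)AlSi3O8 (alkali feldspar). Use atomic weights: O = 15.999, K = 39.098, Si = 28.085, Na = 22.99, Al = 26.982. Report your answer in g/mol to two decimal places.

M = 0.33·22.99 + 0.67·39.098 + 1·26.982 + 3·28.085 + 8·15.999

273.01 g/mol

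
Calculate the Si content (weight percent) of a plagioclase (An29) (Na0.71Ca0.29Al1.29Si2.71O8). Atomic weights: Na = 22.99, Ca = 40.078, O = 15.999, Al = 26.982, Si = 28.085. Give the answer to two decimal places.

28.52 weight percent

Formula mass = 0.71·22.99 + 0.29·40.078 + 1.29·26.982 + 2.71·28.085 + 8·15.999 = 266.855 g/mol, of which 76.110 g is Si.
So Si makes up 76.110/266.855 = 0.2852 of the mass, i.e. 28.52%.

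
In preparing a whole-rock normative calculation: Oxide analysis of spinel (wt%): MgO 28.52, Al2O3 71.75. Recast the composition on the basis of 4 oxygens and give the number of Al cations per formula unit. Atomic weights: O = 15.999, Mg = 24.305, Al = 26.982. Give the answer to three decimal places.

MgO: 28.52/40.304 = 0.70762 mol → 0.70762 mol Mg, 0.70762 mol O.
Al2O3: 71.75/101.961 = 0.70370 mol → 1.40740 mol Al, 2.11110 mol O.
Total oxygen = 2.81872 mol. Normalization factor = 4/2.81872 = 1.41908.
Al per 4 O = 1.40740 × 1.41908 = 1.997.

1.997 Al apfu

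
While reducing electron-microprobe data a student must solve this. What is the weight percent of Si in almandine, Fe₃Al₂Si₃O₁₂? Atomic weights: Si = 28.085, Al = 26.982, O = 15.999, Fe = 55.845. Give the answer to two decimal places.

Molar mass of Fe₃Al₂Si₃O₁₂: 3×55.845 + 2×26.982 + 3×28.085 + 12×15.999 = 497.742 g/mol.
Mass of Si per formula unit: 3 × 28.085 = 84.255 g.
Weight fraction Si = 84.255 / 497.742 = 0.1693.

16.93 weight percent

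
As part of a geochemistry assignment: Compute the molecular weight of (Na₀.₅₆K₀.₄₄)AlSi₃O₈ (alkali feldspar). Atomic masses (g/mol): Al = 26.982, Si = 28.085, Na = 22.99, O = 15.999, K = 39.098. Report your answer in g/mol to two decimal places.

The formula mass is the sum 0.56*22.99 + 0.44*39.098 + 1*26.982 + 3*28.085 + 8*15.999.

269.31 g/mol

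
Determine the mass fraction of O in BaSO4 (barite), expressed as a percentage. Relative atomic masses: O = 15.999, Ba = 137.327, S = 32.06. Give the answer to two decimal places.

27.42 mass %

Formula mass = 1×137.327 + 1×32.06 + 4×15.999 = 233.383 g/mol, of which 63.996 g is O.
So O makes up 63.996/233.383 = 0.2742 of the mass, i.e. 27.42%.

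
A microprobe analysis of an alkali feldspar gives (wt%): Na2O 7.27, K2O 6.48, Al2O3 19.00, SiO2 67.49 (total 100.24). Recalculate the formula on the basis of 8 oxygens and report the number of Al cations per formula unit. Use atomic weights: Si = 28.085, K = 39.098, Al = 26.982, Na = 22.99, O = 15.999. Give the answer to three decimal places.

Na2O (M=61.979): mol = 0.11730; Na = 0.23460, O = 0.11730.
K2O (M=94.195): mol = 0.06879; K = 0.13758, O = 0.06879.
Al2O3 (M=101.961): mol = 0.18635; Al = 0.37270, O = 0.55905.
SiO2 (M=60.083): mol = 1.12328; Si = 1.12328, O = 2.24656.
ΣO = 2.99170; factor = 8/ΣO = 2.67406.
Al apfu = 0.37270 × 2.67406 = 0.997.

0.997 Al apfu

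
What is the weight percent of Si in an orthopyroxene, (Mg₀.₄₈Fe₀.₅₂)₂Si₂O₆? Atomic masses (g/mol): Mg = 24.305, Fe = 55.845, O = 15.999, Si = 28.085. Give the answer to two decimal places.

M((Mg₀.₄₈Fe₀.₅₂)₂Si₂O₆) = 233.576 g/mol.
Si contributes 2 × 28.085 = 56.170 g per mole.
56.170/233.576 = 0.2405 → 24.05%.

24.05 wt%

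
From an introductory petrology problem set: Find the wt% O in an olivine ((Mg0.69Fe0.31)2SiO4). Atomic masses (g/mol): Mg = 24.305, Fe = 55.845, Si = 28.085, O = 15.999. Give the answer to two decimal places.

39.94 weight percent

M((Mg0.69Fe0.31)2SiO4) = 160.246 g/mol.
O contributes 4 × 15.999 = 63.996 g per mole.
63.996/160.246 = 0.3994 → 39.94%.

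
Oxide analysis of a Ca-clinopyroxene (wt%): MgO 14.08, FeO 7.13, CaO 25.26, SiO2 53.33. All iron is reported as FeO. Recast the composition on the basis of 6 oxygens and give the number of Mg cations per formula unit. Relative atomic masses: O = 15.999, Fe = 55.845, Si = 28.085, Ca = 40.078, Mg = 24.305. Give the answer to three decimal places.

0.784 Mg apfu

MgO (M=40.304): mol = 0.34934; Mg = 0.34934, O = 0.34934.
FeO (M=71.844): mol = 0.09924; Fe = 0.09924, O = 0.09924.
CaO (M=56.077): mol = 0.45045; Ca = 0.45045, O = 0.45045.
SiO2 (M=60.083): mol = 0.88761; Si = 0.88761, O = 1.77522.
ΣO = 2.67425; factor = 6/ΣO = 2.24362.
Mg apfu = 0.34934 × 2.24362 = 0.784.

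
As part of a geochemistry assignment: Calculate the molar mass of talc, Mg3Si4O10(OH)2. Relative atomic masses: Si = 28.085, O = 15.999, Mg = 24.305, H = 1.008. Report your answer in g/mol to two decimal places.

The formula mass is the sum 3·24.305 + 4·28.085 + 12·15.999 + 2·1.008.

379.26 g/mol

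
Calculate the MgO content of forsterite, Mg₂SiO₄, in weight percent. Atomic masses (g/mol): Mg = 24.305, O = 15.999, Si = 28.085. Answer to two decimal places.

Molar mass of Mg₂SiO₄ = 2*24.305 + 1*28.085 + 4*15.999 = 140.691 g/mol.
Each formula unit contains 2 Mg, equivalent to 2/1 = 2.0000 mol MgO.
M(MgO) = 1×24.305 + 1×15.999 = 40.304 g/mol.
Mass of MgO per formula unit = 2.0000 × 40.304 = 80.608 g.
MgO wt% = 80.608 / 140.691 × 100 = 57.29%.

57.29 wt%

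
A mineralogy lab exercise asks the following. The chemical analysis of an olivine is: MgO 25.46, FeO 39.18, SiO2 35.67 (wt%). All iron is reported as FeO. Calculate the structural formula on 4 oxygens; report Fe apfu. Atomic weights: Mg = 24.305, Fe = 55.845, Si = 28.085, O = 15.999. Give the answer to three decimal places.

25.46 wt% MgO ÷ 40.304 g/mol = 0.63170 mol, giving 0.63170 Mg and 0.63170 O.
39.18 wt% FeO ÷ 71.844 g/mol = 0.54535 mol, giving 0.54535 Fe and 0.54535 O.
35.67 wt% SiO2 ÷ 60.083 g/mol = 0.59368 mol, giving 0.59368 Si and 1.18736 O.
Oxygen sums to 2.36441; scaling by 4/2.36441 = 1.69175 puts the formula on 4 O.
Fe: 0.54535 × 1.69175 = 0.923 atoms per formula unit.

0.923 Fe apfu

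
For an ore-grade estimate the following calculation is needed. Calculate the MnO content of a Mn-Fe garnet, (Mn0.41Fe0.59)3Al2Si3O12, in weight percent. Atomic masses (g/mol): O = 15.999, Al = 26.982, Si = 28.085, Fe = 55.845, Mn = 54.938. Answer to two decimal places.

Molar mass of (Mn0.41Fe0.59)3Al2Si3O12 = 1.23*54.938 + 1.77*55.845 + 2*26.982 + 3*28.085 + 12*15.999 = 496.626 g/mol.
Each formula unit contains 1.23 Mn, equivalent to 1.23/1 = 1.2300 mol MnO.
M(MnO) = 1×54.938 + 1×15.999 = 70.937 g/mol.
Mass of MnO per formula unit = 1.2300 × 70.937 = 87.253 g.
MnO wt% = 87.253 / 496.626 × 100 = 17.57%.

17.57 wt%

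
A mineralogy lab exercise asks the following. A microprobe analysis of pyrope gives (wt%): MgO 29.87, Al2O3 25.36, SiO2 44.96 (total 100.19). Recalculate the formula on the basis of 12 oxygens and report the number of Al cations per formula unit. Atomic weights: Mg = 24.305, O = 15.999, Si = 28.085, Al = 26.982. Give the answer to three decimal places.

29.87 wt% MgO ÷ 40.304 g/mol = 0.74112 mol, giving 0.74112 Mg and 0.74112 O.
25.36 wt% Al2O3 ÷ 101.961 g/mol = 0.24872 mol, giving 0.49744 Al and 0.74616 O.
44.96 wt% SiO2 ÷ 60.083 g/mol = 0.74830 mol, giving 0.74830 Si and 1.49660 O.
Oxygen sums to 2.98388; scaling by 12/2.98388 = 4.02161 puts the formula on 12 O.
Al: 0.49744 × 4.02161 = 2.001 atoms per formula unit.

2.001 Al apfu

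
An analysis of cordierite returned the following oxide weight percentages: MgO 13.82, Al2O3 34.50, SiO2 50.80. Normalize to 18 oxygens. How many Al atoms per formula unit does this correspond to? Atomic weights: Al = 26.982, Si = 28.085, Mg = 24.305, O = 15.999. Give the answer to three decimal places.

3.995 Al apfu

13.82 wt% MgO ÷ 40.304 g/mol = 0.34289 mol, giving 0.34289 Mg and 0.34289 O.
34.50 wt% Al2O3 ÷ 101.961 g/mol = 0.33836 mol, giving 0.67672 Al and 1.01508 O.
50.80 wt% SiO2 ÷ 60.083 g/mol = 0.84550 mol, giving 0.84550 Si and 1.69100 O.
Oxygen sums to 3.04897; scaling by 18/3.04897 = 5.90363 puts the formula on 18 O.
Al: 0.67672 × 5.90363 = 3.995 atoms per formula unit.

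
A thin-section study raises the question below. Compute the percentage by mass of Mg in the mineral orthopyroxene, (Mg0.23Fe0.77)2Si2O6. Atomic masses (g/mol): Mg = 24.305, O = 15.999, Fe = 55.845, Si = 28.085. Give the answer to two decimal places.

4.48 mass %

Molar mass of (Mg0.23Fe0.77)2Si2O6: 0.46·24.305 + 1.54·55.845 + 2·28.085 + 6·15.999 = 249.346 g/mol.
Mass of Mg per formula unit: 0.46 × 24.305 = 11.180 g.
Weight fraction Mg = 11.180 / 249.346 = 0.0448.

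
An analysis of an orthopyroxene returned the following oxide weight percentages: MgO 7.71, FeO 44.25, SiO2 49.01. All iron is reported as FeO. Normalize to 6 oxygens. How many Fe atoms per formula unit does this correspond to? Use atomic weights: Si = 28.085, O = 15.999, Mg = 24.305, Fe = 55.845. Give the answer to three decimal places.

7.71 wt% MgO ÷ 40.304 g/mol = 0.19130 mol, giving 0.19130 Mg and 0.19130 O.
44.25 wt% FeO ÷ 71.844 g/mol = 0.61592 mol, giving 0.61592 Fe and 0.61592 O.
49.01 wt% SiO2 ÷ 60.083 g/mol = 0.81570 mol, giving 0.81570 Si and 1.63140 O.
Oxygen sums to 2.43862; scaling by 6/2.43862 = 2.46041 puts the formula on 6 O.
Fe: 0.61592 × 2.46041 = 1.515 atoms per formula unit.

1.515 Fe apfu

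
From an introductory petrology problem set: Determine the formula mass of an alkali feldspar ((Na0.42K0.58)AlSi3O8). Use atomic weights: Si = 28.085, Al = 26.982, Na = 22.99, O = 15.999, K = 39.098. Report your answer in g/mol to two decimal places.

Na: 0.42 × 22.99 = 9.6558
K: 0.58 × 39.098 = 22.6768
Al: 1 × 26.982 = 26.9820
Si: 3 × 28.085 = 84.2550
O: 8 × 15.999 = 127.9920
Summing the contributions gives the formula mass.

271.56 g/mol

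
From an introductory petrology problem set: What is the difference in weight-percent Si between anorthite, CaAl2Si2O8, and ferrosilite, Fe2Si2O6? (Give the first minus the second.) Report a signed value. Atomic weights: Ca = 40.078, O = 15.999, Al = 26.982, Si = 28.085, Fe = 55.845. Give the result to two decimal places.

Si in CaAl2Si2O8: molar mass 278.204 g/mol; 2×28.085 = 56.170 g → 20.19 wt%.
Si in Fe2Si2O6: molar mass 263.854 g/mol; 2×28.085 = 56.170 g → 21.29 wt%.
Difference = 20.19 − 21.29 = -1.10 percentage points.

-1.10 percentage points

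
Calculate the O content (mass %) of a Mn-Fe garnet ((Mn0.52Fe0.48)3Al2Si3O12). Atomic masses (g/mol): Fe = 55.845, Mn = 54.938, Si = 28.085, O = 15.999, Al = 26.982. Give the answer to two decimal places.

38.68 mass %

Molar mass of (Mn0.52Fe0.48)3Al2Si3O12: 1.56*54.938 + 1.44*55.845 + 2*26.982 + 3*28.085 + 12*15.999 = 496.327 g/mol.
Mass of O per formula unit: 12 × 15.999 = 191.988 g.
Weight fraction O = 191.988 / 496.327 = 0.3868.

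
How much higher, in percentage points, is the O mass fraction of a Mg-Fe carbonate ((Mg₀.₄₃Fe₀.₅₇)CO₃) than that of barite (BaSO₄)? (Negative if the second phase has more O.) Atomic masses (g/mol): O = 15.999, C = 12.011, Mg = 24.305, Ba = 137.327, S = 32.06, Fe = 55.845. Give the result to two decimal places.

19.50 percentage points

M((Mg₀.₄₃Fe₀.₅₇)CO₃) = 102.291 g/mol, so wt% O = 47.997/102.291 × 100 = 46.92%.
M(BaSO₄) = 233.383 g/mol, so wt% O = 63.996/233.383 × 100 = 27.42%.
46.92 − 27.42 = 19.50 pp.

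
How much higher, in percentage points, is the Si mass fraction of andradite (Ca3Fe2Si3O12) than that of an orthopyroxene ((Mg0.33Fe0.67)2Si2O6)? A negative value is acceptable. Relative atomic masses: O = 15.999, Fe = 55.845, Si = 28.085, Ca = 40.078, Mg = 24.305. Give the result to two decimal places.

First mineral: 84.255 g Si in 508.167 g formula = 16.58 wt% Si.
Second mineral: 56.170 g Si in 243.038 g formula = 23.11 wt% Si.
16.58% − 23.11% gives a difference of -6.53 percentage points.

-6.53 percentage points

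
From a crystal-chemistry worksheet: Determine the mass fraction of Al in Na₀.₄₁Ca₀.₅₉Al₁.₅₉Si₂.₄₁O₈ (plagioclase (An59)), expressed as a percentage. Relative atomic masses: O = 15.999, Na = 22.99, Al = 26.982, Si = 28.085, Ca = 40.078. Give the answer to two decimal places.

15.79 mass %

Formula mass = 0.41×22.99 + 0.59×40.078 + 1.59×26.982 + 2.41×28.085 + 8×15.999 = 271.650 g/mol, of which 42.901 g is Al.
So Al makes up 42.901/271.650 = 0.1579 of the mass, i.e. 15.79%.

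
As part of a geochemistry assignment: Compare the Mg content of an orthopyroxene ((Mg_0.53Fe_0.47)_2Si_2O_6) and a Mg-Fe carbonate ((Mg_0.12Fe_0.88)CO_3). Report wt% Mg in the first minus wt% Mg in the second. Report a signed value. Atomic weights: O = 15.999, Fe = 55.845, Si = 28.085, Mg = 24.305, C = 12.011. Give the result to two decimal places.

8.58 percentage points

Mg in (Mg_0.53Fe_0.47)_2Si_2O_6: molar mass 230.422 g/mol; 1.06×24.305 = 25.763 g → 11.18 wt%.
Mg in (Mg_0.12Fe_0.88)CO_3: molar mass 112.068 g/mol; 0.12×24.305 = 2.917 g → 2.60 wt%.
Difference = 11.18 − 2.60 = 8.58 percentage points.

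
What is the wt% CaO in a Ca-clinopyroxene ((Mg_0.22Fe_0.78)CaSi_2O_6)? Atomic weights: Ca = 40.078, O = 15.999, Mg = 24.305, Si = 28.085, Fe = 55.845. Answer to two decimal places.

23.25 wt%

M((Mg_0.22Fe_0.78)CaSi_2O_6) = 241.148 g/mol; M(CaO) = 56.077 g/mol.
Moles CaO per formula unit = 1 Ca ÷ 1 = 1.0000.
CaO fraction = (1.0000 × 56.077) / 241.148 = 56.077/241.148 = 0.2325.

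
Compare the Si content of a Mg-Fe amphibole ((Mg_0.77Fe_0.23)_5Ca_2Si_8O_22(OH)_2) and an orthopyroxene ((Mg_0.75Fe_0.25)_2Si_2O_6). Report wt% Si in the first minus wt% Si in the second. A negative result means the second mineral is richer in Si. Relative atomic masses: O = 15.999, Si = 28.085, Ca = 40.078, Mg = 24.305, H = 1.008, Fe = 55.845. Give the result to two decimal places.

M((Mg_0.77Fe_0.23)_5Ca_2Si_8O_22(OH)_2) = 848.624 g/mol, so wt% Si = 224.680/848.624 × 100 = 26.48%.
M((Mg_0.75Fe_0.25)_2Si_2O_6) = 216.544 g/mol, so wt% Si = 56.170/216.544 × 100 = 25.94%.
26.48 − 25.94 = 0.54 pp.

0.54 percentage points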